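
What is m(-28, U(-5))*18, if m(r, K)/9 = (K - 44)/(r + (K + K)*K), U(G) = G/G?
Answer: 3483/13 ≈ 267.92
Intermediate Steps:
U(G) = 1
m(r, K) = 9*(-44 + K)/(r + 2*K**2) (m(r, K) = 9*((K - 44)/(r + (K + K)*K)) = 9*((-44 + K)/(r + (2*K)*K)) = 9*((-44 + K)/(r + 2*K**2)) = 9*(-44 + K)/(r + 2*K**2))
m(-28, U(-5))*18 = (9*(-44 + 1)/(-28 + 2*1**2))*18 = (9*(-43)/(-28 + 2*1))*18 = (9*(-43)/(-28 + 2))*18 = (9*(-43)/(-26))*18 = (9*(-1/26)*(-43))*18 = (387/26)*18 = 3483/13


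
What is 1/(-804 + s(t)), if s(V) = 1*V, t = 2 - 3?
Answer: -1/805 ≈ -0.0012422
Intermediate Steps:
t = -1
s(V) = V
1/(-804 + s(t)) = 1/(-804 - 1) = 1/(-805) = -1/805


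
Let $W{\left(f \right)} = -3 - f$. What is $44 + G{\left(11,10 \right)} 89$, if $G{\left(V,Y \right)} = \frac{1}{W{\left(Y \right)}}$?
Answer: $\frac{483}{13} \approx 37.154$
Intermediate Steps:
$G{\left(V,Y \right)} = \frac{1}{-3 - Y}$
$44 + G{\left(11,10 \right)} 89 = 44 + - \frac{1}{3 + 10} \cdot 89 = 44 + - \frac{1}{13} \cdot 89 = 44 + \left(-1\right) \frac{1}{13} \cdot 89 = 44 - \frac{89}{13} = \frac{483}{13}$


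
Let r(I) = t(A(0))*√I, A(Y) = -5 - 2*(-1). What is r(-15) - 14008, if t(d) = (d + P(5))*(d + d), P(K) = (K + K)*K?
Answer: -14008 - 282*I*√15 ≈ -14008.0 - 1092.2*I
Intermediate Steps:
P(K) = 2*K² (P(K) = (2*K)*K = 2*K²)
A(Y) = -3 (A(Y) = -5 + 2 = -3)
t(d) = 2*d*(50 + d) (t(d) = (d + 2*5²)*(d + d) = (d + 2*25)*(2*d) = (d + 50)*(2*d) = (50 + d)*(2*d) = 2*d*(50 + d))
r(I) = -282*√I (r(I) = (2*(-3)*(50 - 3))*√I = (2*(-3)*47)*√I = -282*√I)
r(-15) - 14008 = -282*I*√15 - 14008 = -14008 - 282*I*√15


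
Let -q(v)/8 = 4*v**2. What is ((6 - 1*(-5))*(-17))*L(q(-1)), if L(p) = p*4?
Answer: 23936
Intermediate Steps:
q(v) = -32*v**2
L(p) = 4*p
((6 - 1*(-5))*(-17))*L(q(-1)) = ((6 - 1*(-5))*(-17))*(4*(-32*(-1)**2)) = ((6 + 5)*(-17))*(4*(-32*1)) = (11*(-17))*(4*(-32)) = -187*(-128) = 23936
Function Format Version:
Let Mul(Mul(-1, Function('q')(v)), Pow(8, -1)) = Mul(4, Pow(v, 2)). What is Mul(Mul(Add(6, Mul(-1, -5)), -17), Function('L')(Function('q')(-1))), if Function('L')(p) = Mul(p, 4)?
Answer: 23936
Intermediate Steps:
Function('q')(v) = Mul(-32, Pow(v, 2)) (Function('q')(v) = Mul(-8, Mul(4, Pow(v, 2))) = Mul(-32, Pow(v, 2)))
Function('L')(p) = Mul(4, p)
Mul(Mul(Add(6, Mul(-1, -5)), -17), Function('L')(Function('q')(-1))) = Mul(Mul(Add(6, Mul(-1, -5)), -17), Mul(4, Mul(-32, Pow(-1, 2)))) = Mul(Mul(Add(6, 5), -17), Mul(4, Mul(-32, 1))) = Mul(Mul(11, -17), Mul(4, -32)) = Mul(-187, -128) = 23936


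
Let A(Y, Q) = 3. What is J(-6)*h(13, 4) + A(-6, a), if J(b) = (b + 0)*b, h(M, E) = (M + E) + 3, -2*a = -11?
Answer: 723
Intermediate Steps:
a = 11/2 (a = -½*(-11) = 11/2 ≈ 5.5000)
h(M, E) = 3 + E + M (h(M, E) = (E + M) + 3 = 3 + E + M)
J(b) = b² (J(b) = b*b = b²)
J(-6)*h(13, 4) + A(-6, a) = (-6)²*(3 + 4 + 13) + 3 = 36*20 + 3 = 720 + 3 = 723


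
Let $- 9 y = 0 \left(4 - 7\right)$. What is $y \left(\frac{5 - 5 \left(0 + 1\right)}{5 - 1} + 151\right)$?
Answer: $0$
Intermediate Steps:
$y = 0$ ($y = - \frac{0 \left(4 - 7\right)}{9} = - \frac{0 \left(-3\right)}{9} = \left(- \frac{1}{9}\right) 0 = 0$)
$y \left(\frac{5 - 5 \left(0 + 1\right)}{5 - 1} + 151\right) = 0 \left(\frac{5 - 5 \left(0 + 1\right)}{5 - 1} + 151\right) = 0 \left(\frac{5 - 5}{4} + 151\right) = 0 \left(\frac{1}{4} \cdot 0 + 151\right) = 0 \left(0 + 151\right) = 0 \cdot 151 = 0$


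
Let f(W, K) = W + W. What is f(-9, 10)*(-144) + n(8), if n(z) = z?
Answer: 2600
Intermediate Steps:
f(W, K) = 2*W
f(-9, 10)*(-144) + n(8) = (2*(-9))*(-144) + 8 = -18*(-144) + 8 = 2592 + 8 = 2600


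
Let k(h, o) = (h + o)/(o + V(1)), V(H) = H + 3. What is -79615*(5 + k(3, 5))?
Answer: -4219595/9 ≈ -4.6884e+5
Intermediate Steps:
V(H) = 3 + H
k(h, o) = (h + o)/(4 + o) (k(h, o) = (h + o)/(o + (3 + 1)) = (h + o)/(o + 4) = (h + o)/(4 + o))
-79615*(5 + k(3, 5)) = -79615*(5 + (3 + 5)/(4 + 5)) = -79615*(5 + 8/9) = -79615*53/9 = -4219595/9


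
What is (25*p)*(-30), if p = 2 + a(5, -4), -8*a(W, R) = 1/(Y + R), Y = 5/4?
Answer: -16875/11 ≈ -1534.1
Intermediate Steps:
Y = 5/4 (Y = 5*(¼) = 5/4 ≈ 1.2500)
a(W, R) = -1/(8*(5/4 + R))
p = 45/22 (p = 2 - 1/(10 + 8*(-4)) = 2 - 1/(10 - 32) = 2 - 1/(-22) = 2 - 1*(-1/22) = 2 + 1/22 = 45/22 ≈ 2.0455)
(25*p)*(-30) = (25*(45/22))*(-30) = (1125/22)*(-30) = -16875/11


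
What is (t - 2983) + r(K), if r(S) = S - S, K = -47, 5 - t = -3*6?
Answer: -2960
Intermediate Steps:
t = 23 (t = 5 - (-3)*6 = 5 - 1*(-18) = 5 + 18 = 23)
r(S) = 0
(t - 2983) + r(K) = (23 - 2983) + 0 = -2960 + 0 = -2960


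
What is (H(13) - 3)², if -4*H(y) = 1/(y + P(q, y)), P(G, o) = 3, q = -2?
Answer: 37249/4096 ≈ 9.0940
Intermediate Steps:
H(y) = -1/(4*(3 + y)) (H(y) = -1/(4*(y + 3)) = -1/(4*(3 + y)))
(H(13) - 3)² = (-1/(12 + 4*13) - 3)² = (-1/(12 + 52) - 3)² = (-1/64 - 3)² = (-193/64)² = 37249/4096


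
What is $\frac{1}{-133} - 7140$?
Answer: $- \frac{949621}{133} \approx -7140.0$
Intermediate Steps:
$\frac{1}{-133} - 7140 = - \frac{1}{133} - 7140 = - \frac{949621}{133}$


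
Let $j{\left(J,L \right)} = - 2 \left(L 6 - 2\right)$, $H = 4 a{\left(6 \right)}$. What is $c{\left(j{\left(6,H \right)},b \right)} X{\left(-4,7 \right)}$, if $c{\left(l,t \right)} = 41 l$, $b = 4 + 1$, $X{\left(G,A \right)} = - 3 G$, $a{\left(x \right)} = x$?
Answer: $-139728$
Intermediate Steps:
$H = 24$ ($H = 4 \cdot 6 = 24$)
$b = 5$
$j{\left(J,L \right)} = 4 - 12 L$ ($j{\left(J,L \right)} = - 2 \left(6 L - 2\right) = - 2 \left(-2 + 6 L\right) = 4 - 12 L$)
$c{\left(j{\left(6,H \right)},b \right)} X{\left(-4,7 \right)} = 41 \left(4 - 288\right) \left(\left(-3\right) \left(-4\right)\right) = 41 \left(4 - 288\right) 12 = 41 \left(-284\right) 12 = \left(-11644\right) 12 = -139728$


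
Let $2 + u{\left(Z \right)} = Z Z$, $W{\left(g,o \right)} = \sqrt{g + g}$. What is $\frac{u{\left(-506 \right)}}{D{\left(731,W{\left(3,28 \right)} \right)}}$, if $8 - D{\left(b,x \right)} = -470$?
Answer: $\frac{128017}{239} \approx 535.64$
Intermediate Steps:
$W{\left(g,o \right)} = \sqrt{2} \sqrt{g}$ ($W{\left(g,o \right)} = \sqrt{2 g} = \sqrt{2} \sqrt{g}$)
$D{\left(b,x \right)} = 478$ ($D{\left(b,x \right)} = 8 - -470 = 8 + 470 = 478$)
$u{\left(Z \right)} = -2 + Z^{2}$ ($u{\left(Z \right)} = -2 + Z Z = -2 + Z^{2}$)
$\frac{u{\left(-506 \right)}}{D{\left(731,W{\left(3,28 \right)} \right)}} = \frac{-2 + \left(-506\right)^{2}}{478} = \left(-2 + 256036\right) \frac{1}{478} = 256034 \cdot \frac{1}{478} = \frac{128017}{239}$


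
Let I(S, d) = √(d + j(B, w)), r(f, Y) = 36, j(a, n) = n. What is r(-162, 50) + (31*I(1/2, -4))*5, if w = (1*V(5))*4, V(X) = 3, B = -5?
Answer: 36 + 310*√2 ≈ 474.41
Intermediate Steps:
w = 12 (w = (1*3)*4 = 3*4 = 12)
I(S, d) = √(12 + d) (I(S, d) = √(d + 12) = √(12 + d))
r(-162, 50) + (31*I(1/2, -4))*5 = 36 + (31*√(12 - 4))*5 = 36 + (31*√8)*5 = 36 + (31*(2*√2))*5 = 36 + (62*√2)*5 = 36 + 310*√2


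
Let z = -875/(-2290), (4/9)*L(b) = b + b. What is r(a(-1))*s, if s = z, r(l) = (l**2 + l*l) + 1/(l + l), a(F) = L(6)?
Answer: 13778275/24732 ≈ 557.10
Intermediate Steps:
L(b) = 9*b/2 (L(b) = 9*(b + b)/4 = 9*(2*b)/4 = 9*b/2)
a(F) = 27 (a(F) = (9/2)*6 = 27)
r(l) = 1/(2*l) + 2*l**2 (r(l) = (l**2 + l**2) + 1/(2*l) = 2*l**2 + 1/(2*l) = 1/(2*l) + 2*l**2)
z = 175/458 (z = -875*(-1/2290) = 175/458 ≈ 0.38210)
s = 175/458 ≈ 0.38210
r(a(-1))*s = ((1/2)*(1 + 4*27**3)/27)*(175/458) = ((1/2)*(1/27)*(1 + 4*19683))*(175/458) = ((1/2)*(1/27)*(1 + 78732))*(175/458) = ((1/2)*(1/27)*78733)*(175/458) = (78733/54)*(175/458) = 13778275/24732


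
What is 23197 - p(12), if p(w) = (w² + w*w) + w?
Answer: 22897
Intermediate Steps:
p(w) = w + 2*w² (p(w) = (w² + w²) + w = 2*w² + w = w + 2*w²)
23197 - p(12) = 23197 - 12*(1 + 2*12) = 23197 - 12*(1 + 24) = 23197 - 12*25 = 23197 - 1*300 = 23197 - 300 = 22897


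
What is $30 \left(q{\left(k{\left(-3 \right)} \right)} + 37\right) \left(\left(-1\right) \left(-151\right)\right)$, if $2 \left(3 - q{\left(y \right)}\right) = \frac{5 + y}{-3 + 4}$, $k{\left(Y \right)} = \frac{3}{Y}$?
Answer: $172140$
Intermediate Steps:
$q{\left(y \right)} = \frac{1}{2} - \frac{y}{2}$ ($q{\left(y \right)} = 3 - \frac{\left(5 + y\right) \frac{1}{-3 + 4}}{2} = 3 - \frac{\left(5 + y\right) 1^{-1}}{2} = 3 - \frac{\left(5 + y\right) 1}{2} = 3 - \frac{5 + y}{2} = 3 - \left(\frac{5}{2} + \frac{y}{2}\right) = \frac{1}{2} - \frac{y}{2}$)
$30 \left(q{\left(k{\left(-3 \right)} \right)} + 37\right) \left(\left(-1\right) \left(-151\right)\right) = 30 \left(\left(\frac{1}{2} - \frac{3 \frac{1}{-3}}{2}\right) + 37\right) \left(\left(-1\right) \left(-151\right)\right) = 30 \left(\left(\frac{1}{2} - \frac{3 \left(- \frac{1}{3}\right)}{2}\right) + 37\right) 151 = 30 \left(\left(\frac{1}{2} - - \frac{1}{2}\right) + 37\right) 151 = 30 \left(\left(\frac{1}{2} + \frac{1}{2}\right) + 37\right) 151 = 30 \left(1 + 37\right) 151 = 30 \cdot 38 \cdot 151 = 1140 \cdot 151 = 172140$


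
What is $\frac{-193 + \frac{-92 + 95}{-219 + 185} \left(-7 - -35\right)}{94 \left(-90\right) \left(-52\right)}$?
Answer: $- \frac{3323}{7478640} \approx -0.00044433$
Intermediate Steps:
$\frac{-193 + \frac{-92 + 95}{-219 + 185} \left(-7 - -35\right)}{94 \left(-90\right) \left(-52\right)} = \frac{-193 + \frac{3}{-34} \left(-7 + 35\right)}{\left(-8460\right) \left(-52\right)} = \frac{-193 + 3 \left(- \frac{1}{34}\right) 28}{439920} = \left(-193 - \frac{42}{17}\right) \frac{1}{439920} = \left(- \frac{3323}{17}\right) \frac{1}{439920} = - \frac{3323}{7478640}$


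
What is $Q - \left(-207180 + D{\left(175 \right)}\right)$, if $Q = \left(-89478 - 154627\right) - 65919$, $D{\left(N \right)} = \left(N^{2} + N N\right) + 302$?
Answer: $-164396$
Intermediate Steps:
$D{\left(N \right)} = 302 + 2 N^{2}$ ($D{\left(N \right)} = \left(N^{2} + N^{2}\right) + 302 = 2 N^{2} + 302 = 302 + 2 N^{2}$)
$Q = -310024$ ($Q = -244105 - 65919 = -310024$)
$Q - \left(-207180 + D{\left(175 \right)}\right) = -310024 - \left(-207180 + \left(302 + 2 \cdot 175^{2}\right)\right) = -310024 - \left(-207180 + \left(302 + 2 \cdot 30625\right)\right) = -310024 - \left(-207180 + \left(302 + 61250\right)\right) = -310024 - \left(-207180 + 61552\right) = -310024 - -145628 = -310024 + 145628 = -164396$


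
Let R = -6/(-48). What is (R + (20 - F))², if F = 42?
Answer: 30625/64 ≈ 478.52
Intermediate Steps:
R = ⅛ (R = -6*(-1/48) = ⅛ ≈ 0.12500)
(R + (20 - F))² = (⅛ + (20 - 1*42))² = (⅛ + (20 - 42))² = (⅛ - 22)² = (-175/8)² = 30625/64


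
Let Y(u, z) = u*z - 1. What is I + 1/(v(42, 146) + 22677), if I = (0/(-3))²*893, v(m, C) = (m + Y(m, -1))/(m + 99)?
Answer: 141/3197456 ≈ 4.4098e-5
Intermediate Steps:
Y(u, z) = -1 + u*z
v(m, C) = -1/(99 + m) (v(m, C) = (m + (-1 + m*(-1)))/(m + 99) = (m + (-1 - m))/(99 + m) = -1/(99 + m))
I = 0 (I = (0*(-⅓))²*893 = 0²*893 = 0*893 = 0)
I + 1/(v(42, 146) + 22677) = 0 + 1/(-1/(99 + 42) + 22677) = 0 + 1/(-1/141 + 22677) = 0 + 1/(3197456/141) = 0 + 141/3197456 = 141/3197456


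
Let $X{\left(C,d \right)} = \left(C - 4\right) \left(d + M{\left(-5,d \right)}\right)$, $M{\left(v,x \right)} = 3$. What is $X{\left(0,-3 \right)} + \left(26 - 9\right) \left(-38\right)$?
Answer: $-646$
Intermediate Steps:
$X{\left(C,d \right)} = \left(-4 + C\right) \left(3 + d\right)$ ($X{\left(C,d \right)} = \left(C - 4\right) \left(d + 3\right) = \left(-4 + C\right) \left(3 + d\right)$)
$X{\left(0,-3 \right)} + \left(26 - 9\right) \left(-38\right) = \left(-12 - -12 + 3 \cdot 0 + 0 \left(-3\right)\right) + \left(26 - 9\right) \left(-38\right) = \left(-12 + 12 + 0 + 0\right) + 17 \left(-38\right) = 0 - 646 = -646$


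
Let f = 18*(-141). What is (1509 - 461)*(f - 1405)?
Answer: -4132264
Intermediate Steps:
f = -2538
(1509 - 461)*(f - 1405) = (1509 - 461)*(-2538 - 1405) = 1048*(-3943) = -4132264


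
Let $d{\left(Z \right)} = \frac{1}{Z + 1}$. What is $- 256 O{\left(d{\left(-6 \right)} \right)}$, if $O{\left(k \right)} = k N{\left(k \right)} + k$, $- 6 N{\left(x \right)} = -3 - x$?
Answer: $\frac{5632}{75} \approx 75.093$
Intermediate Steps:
$N{\left(x \right)} = \frac{1}{2} + \frac{x}{6}$ ($N{\left(x \right)} = - \frac{-3 - x}{6} = \frac{1}{2} + \frac{x}{6}$)
$d{\left(Z \right)} = \frac{1}{1 + Z}$
$O{\left(k \right)} = k + k \left(\frac{1}{2} + \frac{k}{6}\right)$ ($O{\left(k \right)} = k \left(\frac{1}{2} + \frac{k}{6}\right) + k = k + k \left(\frac{1}{2} + \frac{k}{6}\right)$)
$- 256 O{\left(d{\left(-6 \right)} \right)} = - 256 \frac{9 + \frac{1}{1 - 6}}{6 \left(1 - 6\right)} = - 256 \frac{9 + \frac{1}{-5}}{6 \left(-5\right)} = - 256 \cdot \frac{1}{6} \left(- \frac{1}{5}\right) \left(9 - \frac{1}{5}\right) = - 256 \cdot \frac{1}{6} \left(- \frac{1}{5}\right) \frac{44}{5} = \left(-256\right) \left(- \frac{22}{75}\right) = \frac{5632}{75}$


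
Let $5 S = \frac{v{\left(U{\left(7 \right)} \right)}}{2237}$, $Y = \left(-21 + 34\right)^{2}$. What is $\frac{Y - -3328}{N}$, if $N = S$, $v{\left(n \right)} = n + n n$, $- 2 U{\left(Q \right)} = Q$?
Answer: $\frac{31291156}{7} \approx 4.4702 \cdot 10^{6}$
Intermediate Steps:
$U{\left(Q \right)} = - \frac{Q}{2}$
$v{\left(n \right)} = n + n^{2}$
$Y = 169$ ($Y = 13^{2} = 169$)
$S = \frac{7}{8948}$ ($S = \frac{\left(- \frac{1}{2}\right) 7 \left(1 - \frac{7}{2}\right) \frac{1}{2237}}{5} = \frac{- \frac{7 \left(1 - \frac{7}{2}\right)}{2} \cdot \frac{1}{2237}}{5} = \frac{\left(- \frac{7}{2}\right) \left(- \frac{5}{2}\right) \frac{1}{2237}}{5} = \frac{\frac{35}{4} \cdot \frac{1}{2237}}{5} = \frac{1}{5} \cdot \frac{35}{8948} = \frac{7}{8948} \approx 0.0007823$)
$N = \frac{7}{8948} \approx 0.0007823$
$\frac{Y - -3328}{N} = \frac{169 - -3328}{\frac{7}{8948}} = \left(169 + 3328\right) \frac{8948}{7} = 3497 \cdot \frac{8948}{7} = \frac{31291156}{7}$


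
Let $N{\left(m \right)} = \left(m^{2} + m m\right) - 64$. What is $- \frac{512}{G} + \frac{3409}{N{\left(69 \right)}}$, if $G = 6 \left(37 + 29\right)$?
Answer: $- \frac{873133}{936342} \approx -0.93249$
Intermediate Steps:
$G = 396$ ($G = 6 \cdot 66 = 396$)
$N{\left(m \right)} = -64 + 2 m^{2}$ ($N{\left(m \right)} = \left(m^{2} + m^{2}\right) - 64 = 2 m^{2} - 64 = -64 + 2 m^{2}$)
$- \frac{512}{G} + \frac{3409}{N{\left(69 \right)}} = - \frac{512}{396} + \frac{3409}{-64 + 2 \cdot 69^{2}} = \left(-512\right) \frac{1}{396} + \frac{3409}{-64 + 2 \cdot 4761} = - \frac{128}{99} + \frac{3409}{-64 + 9522} = - \frac{128}{99} + \frac{3409}{9458} = - \frac{873133}{936342}$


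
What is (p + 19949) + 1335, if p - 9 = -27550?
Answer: -6257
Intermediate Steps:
p = -27541 (p = 9 - 27550 = -27541)
(p + 19949) + 1335 = (-27541 + 19949) + 1335 = -7592 + 1335 = -6257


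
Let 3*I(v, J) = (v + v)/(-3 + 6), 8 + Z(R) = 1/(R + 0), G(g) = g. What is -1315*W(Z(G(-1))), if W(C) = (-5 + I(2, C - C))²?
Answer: -2210515/81 ≈ -27290.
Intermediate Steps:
Z(R) = -8 + 1/R (Z(R) = -8 + 1/(R + 0) = -8 + 1/R)
I(v, J) = 2*v/9 (I(v, J) = ((v + v)/(-3 + 6))/3 = ((2*v)/3)/3 = ((2*v)*(⅓))/3 = (2*v/3)/3 = 2*v/9)
W(C) = 1681/81 (W(C) = (-5 + (2/9)*2)² = (-5 + 4/9)² = (-41/9)² = 1681/81)
-1315*W(Z(G(-1))) = -1315*1681/81 = -2210515/81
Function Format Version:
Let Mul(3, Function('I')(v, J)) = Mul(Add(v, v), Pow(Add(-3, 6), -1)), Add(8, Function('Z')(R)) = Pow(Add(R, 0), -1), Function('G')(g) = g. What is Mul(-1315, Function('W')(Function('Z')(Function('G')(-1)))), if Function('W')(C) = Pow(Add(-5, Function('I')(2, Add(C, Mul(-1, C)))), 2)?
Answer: Rational(-2210515, 81) ≈ -27290.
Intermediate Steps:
Function('Z')(R) = Add(-8, Pow(R, -1)) (Function('Z')(R) = Add(-8, Pow(Add(R, 0), -1)) = Add(-8, Pow(R, -1)))
Function('I')(v, J) = Mul(Rational(2, 9), v) (Function('I')(v, J) = Mul(Rational(1, 3), Mul(Add(v, v), Pow(Add(-3, 6), -1))) = Mul(Rational(1, 3), Mul(Mul(2, v), Pow(3, -1))) = Mul(Rational(1, 3), Mul(Mul(2, v), Rational(1, 3))) = Mul(Rational(1, 3), Mul(Rational(2, 3), v)) = Mul(Rational(2, 9), v))
Function('W')(C) = Rational(1681, 81) (Function('W')(C) = Pow(Add(-5, Mul(Rational(2, 9), 2)), 2) = Pow(Add(-5, Rational(4, 9)), 2) = Pow(Rational(-41, 9), 2) = Rational(1681, 81))
Mul(-1315, Function('W')(Function('Z')(Function('G')(-1)))) = Mul(-1315, Rational(1681, 81)) = Rational(-2210515, 81)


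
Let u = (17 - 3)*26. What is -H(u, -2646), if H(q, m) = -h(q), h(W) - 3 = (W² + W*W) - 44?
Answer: 264951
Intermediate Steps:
u = 364 (u = 14*26 = 364)
h(W) = -41 + 2*W² (h(W) = 3 + ((W² + W*W) - 44) = 3 + ((W² + W²) - 44) = 3 + (2*W² - 44) = 3 + (-44 + 2*W²) = -41 + 2*W²)
H(q, m) = 41 - 2*q² (H(q, m) = -(-41 + 2*q²) = 41 - 2*q²)
-H(u, -2646) = -(41 - 2*364²) = -(41 - 2*132496) = -(41 - 264992) = -1*(-264951) = 264951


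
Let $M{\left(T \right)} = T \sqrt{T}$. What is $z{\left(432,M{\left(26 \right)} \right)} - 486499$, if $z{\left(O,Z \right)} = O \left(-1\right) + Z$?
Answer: $-486931 + 26 \sqrt{26} \approx -4.868 \cdot 10^{5}$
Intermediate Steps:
$M{\left(T \right)} = T^{\frac{3}{2}}$
$z{\left(O,Z \right)} = Z - O$ ($z{\left(O,Z \right)} = - O + Z = Z - O$)
$z{\left(432,M{\left(26 \right)} \right)} - 486499 = \left(26^{\frac{3}{2}} - 432\right) - 486499 = \left(26 \sqrt{26} - 432\right) - 486499 = \left(-432 + 26 \sqrt{26}\right) - 486499 = -486931 + 26 \sqrt{26}$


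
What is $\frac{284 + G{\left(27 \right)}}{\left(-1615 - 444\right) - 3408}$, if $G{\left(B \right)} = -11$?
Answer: $- \frac{39}{781} \approx -0.049936$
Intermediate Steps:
$\frac{284 + G{\left(27 \right)}}{\left(-1615 - 444\right) - 3408} = \frac{284 - 11}{\left(-1615 - 444\right) - 3408} = \frac{273}{\left(-1615 - 444\right) - 3408} = \frac{273}{-2059 - 3408} = \frac{273}{-5467} = 273 \left(- \frac{1}{5467}\right) = - \frac{39}{781}$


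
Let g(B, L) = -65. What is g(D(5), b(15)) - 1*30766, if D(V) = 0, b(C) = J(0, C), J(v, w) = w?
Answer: -30831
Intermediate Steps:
b(C) = C
g(D(5), b(15)) - 1*30766 = -65 - 1*30766 = -65 - 30766 = -30831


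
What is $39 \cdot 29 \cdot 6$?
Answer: $6786$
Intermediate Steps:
$39 \cdot 29 \cdot 6 = 1131 \cdot 6 = 6786$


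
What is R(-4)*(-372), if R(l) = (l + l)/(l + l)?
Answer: -372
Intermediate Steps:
R(l) = 1 (R(l) = (2*l)/((2*l)) = (2*l)*(1/(2*l)) = 1)
R(-4)*(-372) = 1*(-372) = -372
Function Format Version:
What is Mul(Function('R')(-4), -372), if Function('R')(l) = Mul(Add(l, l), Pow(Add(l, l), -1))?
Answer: -372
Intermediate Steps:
Function('R')(l) = 1 (Function('R')(l) = Mul(Mul(2, l), Pow(Mul(2, l), -1)) = Mul(Mul(2, l), Mul(Rational(1, 2), Pow(l, -1))) = 1)
Mul(Function('R')(-4), -372) = Mul(1, -372) = -372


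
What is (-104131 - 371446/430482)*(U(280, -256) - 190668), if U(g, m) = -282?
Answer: 1426615856613100/71747 ≈ 1.9884e+10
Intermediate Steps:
(-104131 - 371446/430482)*(U(280, -256) - 190668) = (-104131 - 371446/430482)*(-282 - 190668) = (-104131 - 371446*1/430482)*(-190950) = (-104131 - 185723/215241)*(-190950) = -22413446294/215241*(-190950) = 1426615856613100/71747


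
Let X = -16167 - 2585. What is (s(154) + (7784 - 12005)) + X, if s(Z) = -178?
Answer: -23151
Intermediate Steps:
X = -18752
(s(154) + (7784 - 12005)) + X = (-178 + (7784 - 12005)) - 18752 = (-178 - 4221) - 18752 = -4399 - 18752 = -23151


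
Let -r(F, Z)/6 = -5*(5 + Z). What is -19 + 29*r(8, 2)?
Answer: 6071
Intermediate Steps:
r(F, Z) = 150 + 30*Z (r(F, Z) = -(-30)*(5 + Z) = -6*(-25 - 5*Z) = 150 + 30*Z)
-19 + 29*r(8, 2) = -19 + 29*(150 + 30*2) = -19 + 29*(150 + 60) = -19 + 29*210 = -19 + 6090 = 6071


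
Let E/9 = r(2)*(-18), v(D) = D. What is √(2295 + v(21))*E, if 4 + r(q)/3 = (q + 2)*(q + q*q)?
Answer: -19440*√579 ≈ -4.6777e+5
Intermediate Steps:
r(q) = -12 + 3*(2 + q)*(q + q²) (r(q) = -12 + 3*((q + 2)*(q + q*q)) = -12 + 3*((2 + q)*(q + q²)) = -12 + 3*(2 + q)*(q + q²))
E = -9720 (E = 9*((-12 + 3*2³ + 6*2 + 9*2²)*(-18)) = 9*((-12 + 3*8 + 12 + 9*4)*(-18)) = 9*((-12 + 24 + 12 + 36)*(-18)) = 9*(60*(-18)) = 9*(-1080) = -9720)
√(2295 + v(21))*E = √(2295 + 21)*(-9720) = √2316*(-9720) = (2*√579)*(-9720) = -19440*√579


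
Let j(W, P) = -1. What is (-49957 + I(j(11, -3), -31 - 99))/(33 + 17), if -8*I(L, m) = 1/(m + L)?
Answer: -10470987/10480 ≈ -999.14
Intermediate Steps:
I(L, m) = -1/(8*(L + m)) (I(L, m) = -1/(8*(m + L)) = -1/(8*(L + m)))
(-49957 + I(j(11, -3), -31 - 99))/(33 + 17) = (-49957 - 1/(8*(-1) + 8*(-31 - 99)))/(33 + 17) = (-49957 - 1/(-8 + 8*(-130)))/50 = (-49957 - 1/(-8 - 1040))*(1/50) = (-49957 - 1/(-1048))*(1/50) = (-49957 - 1*(-1/1048))*(1/50) = (-49957 + 1/1048)*(1/50) = -52354935/1048*1/50 = -10470987/10480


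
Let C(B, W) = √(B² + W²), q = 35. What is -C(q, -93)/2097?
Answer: -√9874/2097 ≈ -0.047386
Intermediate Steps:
-C(q, -93)/2097 = -√(35² + (-93)²)/2097 = -√(1225 + 8649)*(1/2097) = -√9874*(1/2097) = -√9874/2097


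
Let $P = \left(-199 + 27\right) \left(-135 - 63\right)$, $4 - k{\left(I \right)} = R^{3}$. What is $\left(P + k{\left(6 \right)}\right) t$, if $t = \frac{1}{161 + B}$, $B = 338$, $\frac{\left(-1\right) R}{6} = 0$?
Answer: $\frac{34060}{499} \approx 68.256$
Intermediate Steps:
$R = 0$ ($R = \left(-6\right) 0 = 0$)
$k{\left(I \right)} = 4$ ($k{\left(I \right)} = 4 - 0^{3} = 4 - 0 = 4 + 0 = 4$)
$P = 34056$ ($P = \left(-172\right) \left(-198\right) = 34056$)
$t = \frac{1}{499}$ ($t = \frac{1}{161 + 338} = \frac{1}{499} \approx 0.002004$)
$\left(P + k{\left(6 \right)}\right) t = \left(34056 + 4\right) \frac{1}{499} = 34060 \cdot \frac{1}{499} = \frac{34060}{499}$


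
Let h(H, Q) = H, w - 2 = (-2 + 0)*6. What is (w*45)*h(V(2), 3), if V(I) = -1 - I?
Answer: 1350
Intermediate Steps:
w = -10 (w = 2 + (-2 + 0)*6 = 2 - 2*6 = 2 - 12 = -10)
(w*45)*h(V(2), 3) = (-10*45)*(-1 - 1*2) = -450*(-1 - 2) = -450*(-3) = 1350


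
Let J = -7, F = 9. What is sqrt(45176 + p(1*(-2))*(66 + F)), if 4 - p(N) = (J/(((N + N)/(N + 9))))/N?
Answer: sqrt(734966)/4 ≈ 214.33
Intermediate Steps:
p(N) = 4 + 7*(9 + N)/(2*N**2) (p(N) = 4 - (-7*(N + 9)/(N + N))/N = 4 - (-7*(9 + N)/(2*N))/N = 4 - (-7)*(9 + N)/(2*N**2) = 4 + 7*(9 + N)/(2*N**2))
sqrt(45176 + p(1*(-2))*(66 + F)) = sqrt(45176 + (4 + 7/(2*((1*(-2)))) + 63/(2*(1*(-2))**2))*(66 + 9)) = sqrt(45176 + (4 + (7/2)/(-2) + (63/2)/(-2)**2)*75) = sqrt(45176 + (4 + (7/2)*(-1/2) + (63/2)*(1/4))*75) = sqrt(45176 + (4 - 7/4 + 63/8)*75) = sqrt(45176 + (81/8)*75) = sqrt(45176 + 6075/8) = sqrt(367483/8) = sqrt(734966)/4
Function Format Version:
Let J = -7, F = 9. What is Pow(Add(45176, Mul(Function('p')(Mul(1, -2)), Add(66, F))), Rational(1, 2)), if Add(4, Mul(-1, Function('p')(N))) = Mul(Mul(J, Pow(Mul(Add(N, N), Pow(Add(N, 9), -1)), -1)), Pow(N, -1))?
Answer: Mul(Rational(1, 4), Pow(734966, Rational(1, 2))) ≈ 214.33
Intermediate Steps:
Function('p')(N) = Add(4, Mul(Rational(7, 2), Pow(N, -2), Add(9, N))) (Function('p')(N) = Add(4, Mul(-1, Mul(Mul(-7, Pow(Mul(Add(N, N), Pow(Add(N, 9), -1)), -1)), Pow(N, -1)))) = Add(4, Mul(-1, Mul(Mul(-7, Pow(Mul(Mul(2, N), Pow(Add(9, N), -1)), -1)), Pow(N, -1)))) = Add(4, Mul(-1, Mul(Mul(-7, Pow(Mul(2, N, Pow(Add(9, N), -1)), -1)), Pow(N, -1)))) = Add(4, Mul(-1, Mul(Mul(-7, Mul(Rational(1, 2), Pow(N, -1), Add(9, N))), Pow(N, -1)))) = Add(4, Mul(-1, Mul(Mul(Rational(-7, 2), Pow(N, -1), Add(9, N)), Pow(N, -1)))) = Add(4, Mul(-1, Mul(Rational(-7, 2), Pow(N, -2), Add(9, N)))) = Add(4, Mul(Rational(7, 2), Pow(N, -2), Add(9, N))))
Pow(Add(45176, Mul(Function('p')(Mul(1, -2)), Add(66, F))), Rational(1, 2)) = Pow(Add(45176, Mul(Add(4, Mul(Rational(7, 2), Pow(Mul(1, -2), -1)), Mul(Rational(63, 2), Pow(Mul(1, -2), -2))), Add(66, 9))), Rational(1, 2)) = Pow(Add(45176, Mul(Add(4, Mul(Rational(7, 2), Pow(-2, -1)), Mul(Rational(63, 2), Pow(-2, -2))), 75)), Rational(1, 2)) = Pow(Add(45176, Mul(Add(4, Mul(Rational(7, 2), Rational(-1, 2)), Mul(Rational(63, 2), Rational(1, 4))), 75)), Rational(1, 2)) = Pow(Add(45176, Mul(Add(4, Rational(-7, 4), Rational(63, 8)), 75)), Rational(1, 2)) = Pow(Add(45176, Mul(Rational(81, 8), 75)), Rational(1, 2)) = Pow(Add(45176, Rational(6075, 8)), Rational(1, 2)) = Pow(Rational(367483, 8), Rational(1, 2)) = Mul(Rational(1, 4), Pow(734966, Rational(1, 2)))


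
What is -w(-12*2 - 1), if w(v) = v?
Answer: 25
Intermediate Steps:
-w(-12*2 - 1) = -(-12*2 - 1) = -(-24 - 1) = -1*(-25) = 25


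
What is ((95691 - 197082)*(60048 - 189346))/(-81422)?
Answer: -6554826759/40711 ≈ -1.6101e+5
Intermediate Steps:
((95691 - 197082)*(60048 - 189346))/(-81422) = -101391*(-129298)*(-1/81422) = 13109653518*(-1/81422) = -6554826759/40711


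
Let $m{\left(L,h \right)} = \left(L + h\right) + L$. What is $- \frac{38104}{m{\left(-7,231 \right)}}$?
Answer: $- \frac{38104}{217} \approx -175.59$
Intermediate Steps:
$m{\left(L,h \right)} = h + 2 L$
$- \frac{38104}{m{\left(-7,231 \right)}} = - \frac{38104}{231 + 2 \left(-7\right)} = - \frac{38104}{231 - 14} = - \frac{38104}{217}$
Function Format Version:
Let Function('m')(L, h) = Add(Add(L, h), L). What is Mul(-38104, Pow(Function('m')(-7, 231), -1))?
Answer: Rational(-38104, 217) ≈ -175.59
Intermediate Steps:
Function('m')(L, h) = Add(h, Mul(2, L))
Mul(-38104, Pow(Function('m')(-7, 231), -1)) = Mul(-38104, Pow(Add(231, Mul(2, -7)), -1)) = Mul(-38104, Pow(Add(231, -14), -1)) = Mul(-38104, Pow(217, -1)) = Mul(-38104, Rational(1, 217)) = Rational(-38104, 217)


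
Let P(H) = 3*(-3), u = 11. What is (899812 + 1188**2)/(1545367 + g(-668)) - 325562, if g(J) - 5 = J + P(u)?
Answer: -502891682434/1544695 ≈ -3.2556e+5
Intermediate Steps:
P(H) = -9
g(J) = -4 + J (g(J) = 5 + (J - 9) = 5 + (-9 + J) = -4 + J)
(899812 + 1188**2)/(1545367 + g(-668)) - 325562 = (899812 + 1188**2)/(1545367 + (-4 - 668)) - 325562 = (899812 + 1411344)/(1545367 - 672) - 325562 = 2311156/1544695 - 325562 = -502891682434/1544695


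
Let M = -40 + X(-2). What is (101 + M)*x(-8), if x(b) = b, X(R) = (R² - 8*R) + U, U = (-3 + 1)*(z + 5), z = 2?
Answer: -536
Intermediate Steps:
U = -14 (U = (-3 + 1)*(2 + 5) = -2*7 = -14)
X(R) = -14 + R² - 8*R (X(R) = (R² - 8*R) - 14 = -14 + R² - 8*R)
M = -34 (M = -40 + (-14 + (-2)² - 8*(-2)) = -40 + (-14 + 4 + 16) = -40 + 6 = -34)
(101 + M)*x(-8) = (101 - 34)*(-8) = 67*(-8) = -536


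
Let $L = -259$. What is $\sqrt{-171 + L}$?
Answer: $i \sqrt{430} \approx 20.736 i$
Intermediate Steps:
$\sqrt{-171 + L} = \sqrt{-171 - 259} = \sqrt{-430} = i \sqrt{430}$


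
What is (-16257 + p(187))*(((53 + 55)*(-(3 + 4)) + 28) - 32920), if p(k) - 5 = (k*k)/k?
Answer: 540555120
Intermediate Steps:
p(k) = 5 + k (p(k) = 5 + (k*k)/k = 5 + k**2/k = 5 + k)
(-16257 + p(187))*(((53 + 55)*(-(3 + 4)) + 28) - 32920) = (-16257 + (5 + 187))*(((53 + 55)*(-(3 + 4)) + 28) - 32920) = (-16257 + 192)*((108*(-1*7) + 28) - 32920) = -16065*((108*(-7) + 28) - 32920) = -16065*((-756 + 28) - 32920) = -16065*(-728 - 32920) = -16065*(-33648) = 540555120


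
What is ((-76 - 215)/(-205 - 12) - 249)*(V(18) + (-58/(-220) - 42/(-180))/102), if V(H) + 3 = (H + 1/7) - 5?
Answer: -10708129328/4260795 ≈ -2513.2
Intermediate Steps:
V(H) = -55/7 + H (V(H) = -3 + ((H + 1/7) - 5) = -3 + ((1/7 + H) - 5) = -3 + (-34/7 + H) = -55/7 + H)
((-76 - 215)/(-205 - 12) - 249)*(V(18) + (-58/(-220) - 42/(-180))/102) = ((-76 - 215)/(-205 - 12) - 249)*((-55/7 + 18) + (-58/(-220) - 42/(-180))/102) = (-291/(-217) - 249)*(71/7 + (-58*(-1/220) - 42*(-1/180))*(1/102)) = (-291*(-1/217) - 249)*(71/7 + (29/110 + 7/30)*(1/102)) = (291/217 - 249)*(71/7 + (82/165)*(1/102)) = -53742*(71/7 + 41/8415)/217 = -53742/217*597752/58905 = -10708129328/4260795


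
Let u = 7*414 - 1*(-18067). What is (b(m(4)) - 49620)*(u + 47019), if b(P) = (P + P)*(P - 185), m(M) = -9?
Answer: -3135965952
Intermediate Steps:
b(P) = 2*P*(-185 + P) (b(P) = (2*P)*(-185 + P) = 2*P*(-185 + P))
u = 20965 (u = 2898 + 18067 = 20965)
(b(m(4)) - 49620)*(u + 47019) = (2*(-9)*(-185 - 9) - 49620)*(20965 + 47019) = (2*(-9)*(-194) - 49620)*67984 = (3492 - 49620)*67984 = -46128*67984 = -3135965952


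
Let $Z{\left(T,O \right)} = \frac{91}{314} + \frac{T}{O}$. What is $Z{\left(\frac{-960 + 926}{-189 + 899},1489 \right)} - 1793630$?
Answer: $- \frac{297704560756093}{165978830} \approx -1.7936 \cdot 10^{6}$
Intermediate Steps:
$Z{\left(T,O \right)} = \frac{91}{314} + \frac{T}{O}$ ($Z{\left(T,O \right)} = 91 \cdot \frac{1}{314} + \frac{T}{O} = \frac{91}{314} + \frac{T}{O}$)
$Z{\left(\frac{-960 + 926}{-189 + 899},1489 \right)} - 1793630 = \left(\frac{91}{314} + \frac{\left(-960 + 926\right) \frac{1}{-189 + 899}}{1489}\right) - 1793630 = \left(\frac{91}{314} + - \frac{34}{710} \cdot \frac{1}{1489}\right) - 1793630 = \left(\frac{91}{314} + \left(-34\right) \frac{1}{710} \cdot \frac{1}{1489}\right) - 1793630 = \left(\frac{91}{314} - \frac{17}{528595}\right) - 1793630 = \frac{48096807}{165978830} - 1793630 = - \frac{297704560756093}{165978830}$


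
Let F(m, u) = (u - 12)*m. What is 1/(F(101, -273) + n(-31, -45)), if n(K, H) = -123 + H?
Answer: -1/28953 ≈ -3.4539e-5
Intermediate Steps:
F(m, u) = m*(-12 + u) (F(m, u) = (-12 + u)*m = m*(-12 + u))
1/(F(101, -273) + n(-31, -45)) = 1/(101*(-12 - 273) + (-123 - 45)) = 1/(101*(-285) - 168) = 1/(-28785 - 168) = 1/(-28953) = -1/28953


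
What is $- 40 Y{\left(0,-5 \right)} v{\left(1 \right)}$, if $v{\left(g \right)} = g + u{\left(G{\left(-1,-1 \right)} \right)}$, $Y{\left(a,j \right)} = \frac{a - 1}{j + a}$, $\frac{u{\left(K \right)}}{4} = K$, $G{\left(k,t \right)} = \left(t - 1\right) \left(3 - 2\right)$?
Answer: $56$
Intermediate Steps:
$G{\left(k,t \right)} = -1 + t$ ($G{\left(k,t \right)} = \left(-1 + t\right) 1 = -1 + t$)
$u{\left(K \right)} = 4 K$
$Y{\left(a,j \right)} = \frac{-1 + a}{a + j}$
$v{\left(g \right)} = -8 + g$ ($v{\left(g \right)} = g + 4 \left(-1 - 1\right) = g + 4 \left(-2\right) = g - 8 = -8 + g$)
$- 40 Y{\left(0,-5 \right)} v{\left(1 \right)} = - 40 \frac{-1 + 0}{0 - 5} \left(-8 + 1\right) = - 40 \frac{1}{-5} \left(-1\right) \left(-7\right) = - 40 \left(\left(- \frac{1}{5}\right) \left(-1\right)\right) \left(-7\right) = \left(-40\right) \frac{1}{5} \left(-7\right) = \left(-8\right) \left(-7\right) = 56$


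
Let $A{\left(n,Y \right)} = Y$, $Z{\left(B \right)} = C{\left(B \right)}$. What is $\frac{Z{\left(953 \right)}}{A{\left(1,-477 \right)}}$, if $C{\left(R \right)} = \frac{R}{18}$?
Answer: $- \frac{953}{8586} \approx -0.11099$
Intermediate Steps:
$C{\left(R \right)} = \frac{R}{18}$ ($C{\left(R \right)} = R \frac{1}{18} = \frac{R}{18}$)
$Z{\left(B \right)} = \frac{B}{18}$
$\frac{Z{\left(953 \right)}}{A{\left(1,-477 \right)}} = \frac{\frac{1}{18} \cdot 953}{-477} = \frac{953}{18} \left(- \frac{1}{477}\right) = - \frac{953}{8586}$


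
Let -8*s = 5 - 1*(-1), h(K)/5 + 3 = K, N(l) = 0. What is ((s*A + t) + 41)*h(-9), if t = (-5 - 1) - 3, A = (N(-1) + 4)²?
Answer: -1200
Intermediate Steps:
h(K) = -15 + 5*K
s = -¾ (s = -(5 - 1*(-1))/8 = -(5 + 1)/8 = -⅛*6 = -¾ ≈ -0.75000)
A = 16 (A = (0 + 4)² = 4² = 16)
t = -9 (t = -6 - 3 = -9)
((s*A + t) + 41)*h(-9) = ((-¾*16 - 9) + 41)*(-15 + 5*(-9)) = ((-12 - 9) + 41)*(-15 - 45) = (-21 + 41)*(-60) = 20*(-60) = -1200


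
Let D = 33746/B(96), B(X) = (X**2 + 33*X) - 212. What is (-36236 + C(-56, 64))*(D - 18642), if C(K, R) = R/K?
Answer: 2055340647910/3043 ≈ 6.7543e+8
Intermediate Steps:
B(X) = -212 + X**2 + 33*X
D = 16873/6086 (D = 33746/(-212 + 96**2 + 33*96) = 33746/(-212 + 9216 + 3168) = 33746/12172 = 33746*(1/12172) = 16873/6086 ≈ 2.7724)
(-36236 + C(-56, 64))*(D - 18642) = (-36236 + 64/(-56))*(16873/6086 - 18642) = (-36236 + 64*(-1/56))*(-113438339/6086) = (-36236 - 8/7)*(-113438339/6086) = -253660/7*(-113438339/6086) = 2055340647910/3043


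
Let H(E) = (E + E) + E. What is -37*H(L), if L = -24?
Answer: 2664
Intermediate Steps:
H(E) = 3*E (H(E) = 2*E + E = 3*E)
-37*H(L) = -111*(-24) = -37*(-72) = 2664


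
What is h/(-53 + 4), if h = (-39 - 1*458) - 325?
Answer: 822/49 ≈ 16.776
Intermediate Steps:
h = -822 (h = (-39 - 458) - 325 = -497 - 325 = -822)
h/(-53 + 4) = -822/(-53 + 4) = -822/(-49) = -1/49*(-822) = 822/49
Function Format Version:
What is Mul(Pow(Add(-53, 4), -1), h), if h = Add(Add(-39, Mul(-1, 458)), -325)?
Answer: Rational(822, 49) ≈ 16.776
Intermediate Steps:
h = -822 (h = Add(Add(-39, -458), -325) = Add(-497, -325) = -822)
Mul(Pow(Add(-53, 4), -1), h) = Mul(Pow(Add(-53, 4), -1), -822) = Mul(Pow(-49, -1), -822) = Mul(Rational(-1, 49), -822) = Rational(822, 49)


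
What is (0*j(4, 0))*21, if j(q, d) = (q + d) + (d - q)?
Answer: 0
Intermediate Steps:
j(q, d) = 2*d (j(q, d) = (d + q) + (d - q) = 2*d)
(0*j(4, 0))*21 = (0*(2*0))*21 = (0*0)*21 = 0*21 = 0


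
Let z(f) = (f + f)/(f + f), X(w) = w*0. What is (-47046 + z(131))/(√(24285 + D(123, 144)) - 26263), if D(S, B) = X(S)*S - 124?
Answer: 1235542835/689721008 + 47045*√24161/689721008 ≈ 1.8020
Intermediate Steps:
X(w) = 0
z(f) = 1 (z(f) = (2*f)/((2*f)) = (2*f)*(1/(2*f)) = 1)
D(S, B) = -124 (D(S, B) = 0*S - 124 = 0 - 124 = -124)
(-47046 + z(131))/(√(24285 + D(123, 144)) - 26263) = (-47046 + 1)/(√(24285 - 124) - 26263) = -47045/(√24161 - 26263) = -47045/(-26263 + √24161)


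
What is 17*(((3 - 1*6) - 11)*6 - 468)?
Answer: -9384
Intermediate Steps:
17*(((3 - 1*6) - 11)*6 - 468) = 17*(((3 - 6) - 11)*6 - 468) = 17*((-3 - 11)*6 - 468) = 17*(-14*6 - 468) = 17*(-84 - 468) = 17*(-552) = -9384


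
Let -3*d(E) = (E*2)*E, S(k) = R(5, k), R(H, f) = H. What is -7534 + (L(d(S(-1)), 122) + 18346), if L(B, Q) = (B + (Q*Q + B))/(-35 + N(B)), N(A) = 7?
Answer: 215914/21 ≈ 10282.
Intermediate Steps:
S(k) = 5
d(E) = -2*E²/3 (d(E) = -E*2*E/3 = -2*E*E/3 = -2*E²/3)
L(B, Q) = -B/14 - Q²/28 (L(B, Q) = (B + (Q*Q + B))/(-35 + 7) = (B + (Q² + B))/(-28) = (B + (B + Q²))*(-1/28) = (Q² + 2*B)*(-1/28) = -B/14 - Q²/28)
-7534 + (L(d(S(-1)), 122) + 18346) = -7534 + ((-(-1)*5²/21 - 1/28*122²) + 18346) = -7534 + ((-(-1)*25/21 - 1/28*14884) + 18346) = -7534 + ((-1/14*(-50/3) - 3721/7) + 18346) = -7534 + ((25/21 - 3721/7) + 18346) = -7534 + (-11138/21 + 18346) = -7534 + 374128/21 = 215914/21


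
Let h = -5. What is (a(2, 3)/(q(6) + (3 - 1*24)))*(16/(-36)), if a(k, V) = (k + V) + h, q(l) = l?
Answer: 0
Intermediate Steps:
a(k, V) = -5 + V + k (a(k, V) = (k + V) - 5 = (V + k) - 5 = -5 + V + k)
(a(2, 3)/(q(6) + (3 - 1*24)))*(16/(-36)) = ((-5 + 3 + 2)/(6 + (3 - 1*24)))*(16/(-36)) = (0/(6 + (3 - 24)))*(16*(-1/36)) = (0/(6 - 21))*(-4/9) = (0/(-15))*(-4/9) = (0*(-1/15))*(-4/9) = 0*(-4/9) = 0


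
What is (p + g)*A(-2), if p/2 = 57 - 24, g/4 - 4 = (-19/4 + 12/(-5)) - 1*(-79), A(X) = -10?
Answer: -3694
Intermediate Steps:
g = 1517/5 (g = 16 + 4*((-19/4 + 12/(-5)) - 1*(-79)) = 16 + 4*((-19*¼ + 12*(-⅕)) + 79) = 16 + 4*((-19/4 - 12/5) + 79) = 16 + 4*(-143/20 + 79) = 16 + 4*(1437/20) = 16 + 1437/5 = 1517/5 ≈ 303.40)
p = 66 (p = 2*(57 - 24) = 2*33 = 66)
(p + g)*A(-2) = (66 + 1517/5)*(-10) = (1847/5)*(-10) = -3694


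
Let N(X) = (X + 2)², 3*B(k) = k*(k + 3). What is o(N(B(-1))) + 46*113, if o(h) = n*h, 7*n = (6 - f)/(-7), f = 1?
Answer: 2292238/441 ≈ 5197.8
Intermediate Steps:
B(k) = k*(3 + k)/3 (B(k) = (k*(k + 3))/3 = (k*(3 + k))/3 = k*(3 + k)/3)
n = -5/49 (n = ((6 - 1*1)/(-7))/7 = ((6 - 1)*(-⅐))/7 = (5*(-⅐))/7 = (⅐)*(-5/7) = -5/49 ≈ -0.10204)
N(X) = (2 + X)²
o(h) = -5*h/49
o(N(B(-1))) + 46*113 = -5*(2 + (⅓)*(-1)*(3 - 1))²/49 + 46*113 = -5*(2 + (⅓)*(-1)*2)²/49 + 5198 = -5*(2 - ⅔)²/49 + 5198 = -5*(4/3)²/49 + 5198 = -5/49*16/9 + 5198 = -80/441 + 5198 = 2292238/441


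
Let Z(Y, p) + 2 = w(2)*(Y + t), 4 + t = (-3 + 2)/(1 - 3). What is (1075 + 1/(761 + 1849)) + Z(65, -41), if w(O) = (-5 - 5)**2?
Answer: 18852031/2610 ≈ 7223.0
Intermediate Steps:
w(O) = 100 (w(O) = (-10)**2 = 100)
t = -7/2 (t = -4 + (-3 + 2)/(1 - 3) = -4 - 1/(-2) = -4 - 1*(-1/2) = -4 + 1/2 = -7/2 ≈ -3.5000)
Z(Y, p) = -352 + 100*Y (Z(Y, p) = -2 + 100*(Y - 7/2) = -2 + 100*(-7/2 + Y) = -2 + (-350 + 100*Y) = -352 + 100*Y)
(1075 + 1/(761 + 1849)) + Z(65, -41) = (1075 + 1/(761 + 1849)) + (-352 + 100*65) = (1075 + 1/2610) + (-352 + 6500) = (1075 + 1/2610) + 6148 = 2805751/2610 + 6148 = 18852031/2610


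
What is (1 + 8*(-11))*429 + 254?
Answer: -37069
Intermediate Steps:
(1 + 8*(-11))*429 + 254 = (1 - 88)*429 + 254 = -87*429 + 254 = -37323 + 254 = -37069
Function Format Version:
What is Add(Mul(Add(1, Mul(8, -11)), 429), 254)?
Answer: -37069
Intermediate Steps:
Add(Mul(Add(1, Mul(8, -11)), 429), 254) = Add(Mul(Add(1, -88), 429), 254) = Add(Mul(-87, 429), 254) = Add(-37323, 254) = -37069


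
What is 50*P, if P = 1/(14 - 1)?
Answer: 50/13 ≈ 3.8462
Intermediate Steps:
P = 1/13 ≈ 0.076923
50*P = 50*(1/13) = 50/13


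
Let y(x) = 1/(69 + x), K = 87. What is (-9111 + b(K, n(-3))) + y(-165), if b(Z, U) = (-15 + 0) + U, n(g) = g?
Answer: -876385/96 ≈ -9129.0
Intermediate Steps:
b(Z, U) = -15 + U
(-9111 + b(K, n(-3))) + y(-165) = (-9111 + (-15 - 3)) + 1/(69 - 165) = (-9111 - 18) + 1/(-96) = -9129 - 1/96 = -876385/96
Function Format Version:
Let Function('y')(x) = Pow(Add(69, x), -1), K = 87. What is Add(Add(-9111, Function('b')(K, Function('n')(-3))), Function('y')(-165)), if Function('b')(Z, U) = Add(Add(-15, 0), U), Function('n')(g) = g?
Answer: Rational(-876385, 96) ≈ -9129.0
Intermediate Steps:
Function('b')(Z, U) = Add(-15, U)
Add(Add(-9111, Function('b')(K, Function('n')(-3))), Function('y')(-165)) = Add(Add(-9111, Add(-15, -3)), Pow(Add(69, -165), -1)) = Add(Add(-9111, -18), Pow(-96, -1)) = Add(-9129, Rational(-1, 96)) = Rational(-876385, 96)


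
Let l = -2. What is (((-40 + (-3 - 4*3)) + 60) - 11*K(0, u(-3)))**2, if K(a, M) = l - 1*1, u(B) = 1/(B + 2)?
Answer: 1444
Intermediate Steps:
u(B) = 1/(2 + B)
K(a, M) = -3 (K(a, M) = -2 - 1*1 = -2 - 1 = -3)
(((-40 + (-3 - 4*3)) + 60) - 11*K(0, u(-3)))**2 = (((-40 + (-3 - 4*3)) + 60) - 11*(-3))**2 = (((-40 + (-3 - 12)) + 60) + 33)**2 = (((-40 - 15) + 60) + 33)**2 = ((-55 + 60) + 33)**2 = (5 + 33)**2 = 38**2 = 1444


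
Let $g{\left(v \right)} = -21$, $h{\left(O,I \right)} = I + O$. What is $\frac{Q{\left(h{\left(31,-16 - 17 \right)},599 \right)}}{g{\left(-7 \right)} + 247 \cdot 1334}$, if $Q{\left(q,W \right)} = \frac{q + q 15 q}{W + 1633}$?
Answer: $\frac{29}{367696332} \approx 7.8869 \cdot 10^{-8}$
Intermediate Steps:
$Q{\left(q,W \right)} = \frac{q + 15 q^{2}}{1633 + W}$ ($Q{\left(q,W \right)} = \frac{q + 15 q q}{1633 + W} = \frac{q + 15 q^{2}}{1633 + W}$)
$\frac{Q{\left(h{\left(31,-16 - 17 \right)},599 \right)}}{g{\left(-7 \right)} + 247 \cdot 1334} = \frac{\left(\left(-16 - 17\right) + 31\right) \frac{1}{1633 + 599} \left(1 + 15 \left(\left(-16 - 17\right) + 31\right)\right)}{-21 + 247 \cdot 1334} = \frac{\left(-33 + 31\right) \frac{1}{2232} \left(1 + 15 \left(-33 + 31\right)\right)}{-21 + 329498} = \frac{\left(-2\right) \frac{1}{2232} \left(1 + 15 \left(-2\right)\right)}{329477} = \left(-2\right) \frac{1}{2232} \left(1 - 30\right) \frac{1}{329477} = \left(-2\right) \frac{1}{2232} \left(-29\right) \frac{1}{329477} = \frac{29}{1116} \cdot \frac{1}{329477} = \frac{29}{367696332}$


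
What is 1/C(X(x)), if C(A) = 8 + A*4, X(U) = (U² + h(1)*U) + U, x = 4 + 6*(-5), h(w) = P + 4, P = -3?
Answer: 1/2504 ≈ 0.00039936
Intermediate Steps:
h(w) = 1 (h(w) = -3 + 4 = 1)
x = -26 (x = 4 - 30 = -26)
X(U) = U² + 2*U (X(U) = (U² + 1*U) + U = (U² + U) + U = (U + U²) + U = U² + 2*U)
C(A) = 8 + 4*A
1/C(X(x)) = 1/(8 + 4*(-26*(2 - 26))) = 1/(8 + 4*(-26*(-24))) = 1/(8 + 4*624) = 1/(8 + 2496) = 1/2504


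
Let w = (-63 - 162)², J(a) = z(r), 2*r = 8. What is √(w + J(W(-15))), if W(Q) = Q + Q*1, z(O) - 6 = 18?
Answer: √50649 ≈ 225.05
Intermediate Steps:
r = 4 (r = (½)*8 = 4)
z(O) = 24 (z(O) = 6 + 18 = 24)
W(Q) = 2*Q (W(Q) = Q + Q = 2*Q)
J(a) = 24
w = 50625 (w = (-225)² = 50625)
√(w + J(W(-15))) = √(50625 + 24) = √50649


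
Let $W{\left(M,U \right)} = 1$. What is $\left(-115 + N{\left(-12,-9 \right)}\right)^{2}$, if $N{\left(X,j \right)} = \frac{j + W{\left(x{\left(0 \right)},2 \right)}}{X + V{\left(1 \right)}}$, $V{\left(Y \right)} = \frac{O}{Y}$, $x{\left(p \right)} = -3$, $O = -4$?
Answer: $\frac{52441}{4} \approx 13110.0$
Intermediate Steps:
$V{\left(Y \right)} = - \frac{4}{Y}$
$N{\left(X,j \right)} = \frac{1 + j}{-4 + X}$ ($N{\left(X,j \right)} = \frac{j + 1}{X - \frac{4}{1}} = \frac{1 + j}{X - 4} = \frac{1 + j}{-4 + X}$)
$\left(-115 + N{\left(-12,-9 \right)}\right)^{2} = \left(-115 + \frac{1 - 9}{-4 - 12}\right)^{2} = \left(-115 + \frac{1}{-16} \left(-8\right)\right)^{2} = \left(-115 - - \frac{1}{2}\right)^{2} = \left(-115 + \frac{1}{2}\right)^{2} = \left(- \frac{229}{2}\right)^{2} = \frac{52441}{4}$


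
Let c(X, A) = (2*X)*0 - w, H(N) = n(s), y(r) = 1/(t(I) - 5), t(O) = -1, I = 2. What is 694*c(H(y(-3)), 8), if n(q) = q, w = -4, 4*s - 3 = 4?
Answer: 2776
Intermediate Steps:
s = 7/4 (s = ¾ + (¼)*4 = ¾ + 1 = 7/4 ≈ 1.7500)
y(r) = -⅙ (y(r) = 1/(-1 - 5) = 1/(-6) = -⅙)
H(N) = 7/4
c(X, A) = 4 (c(X, A) = (2*X)*0 - 1*(-4) = 0 + 4 = 4)
694*c(H(y(-3)), 8) = 694*4 = 2776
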